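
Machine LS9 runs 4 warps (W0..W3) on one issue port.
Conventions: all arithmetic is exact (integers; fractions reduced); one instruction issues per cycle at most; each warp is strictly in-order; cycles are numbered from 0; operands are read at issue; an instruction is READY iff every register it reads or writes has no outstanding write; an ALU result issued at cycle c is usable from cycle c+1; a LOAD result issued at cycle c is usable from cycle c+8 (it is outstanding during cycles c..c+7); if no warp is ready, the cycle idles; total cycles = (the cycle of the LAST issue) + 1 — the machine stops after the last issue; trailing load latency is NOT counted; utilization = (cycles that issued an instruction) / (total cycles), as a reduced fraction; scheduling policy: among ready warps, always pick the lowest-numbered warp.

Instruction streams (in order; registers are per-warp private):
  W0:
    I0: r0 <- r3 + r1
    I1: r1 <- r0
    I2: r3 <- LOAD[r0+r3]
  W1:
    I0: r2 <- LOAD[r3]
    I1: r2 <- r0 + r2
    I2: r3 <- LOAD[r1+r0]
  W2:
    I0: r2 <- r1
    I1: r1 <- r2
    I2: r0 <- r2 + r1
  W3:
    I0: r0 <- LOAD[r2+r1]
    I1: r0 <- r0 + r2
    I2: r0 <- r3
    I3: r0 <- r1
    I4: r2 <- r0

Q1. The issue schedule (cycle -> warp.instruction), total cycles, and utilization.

cycle 0: W0.I0
cycle 1: W0.I1
cycle 2: W0.I2
cycle 3: W1.I0
cycle 4: W2.I0
cycle 5: W2.I1
cycle 6: W2.I2
cycle 7: W3.I0
cycle 8: idle
cycle 9: idle
cycle 10: idle
cycle 11: W1.I1
cycle 12: W1.I2
cycle 13: idle
cycle 14: idle
cycle 15: W3.I1
cycle 16: W3.I2
cycle 17: W3.I3
cycle 18: W3.I4

Answer: 19 cycles, utilization 14/19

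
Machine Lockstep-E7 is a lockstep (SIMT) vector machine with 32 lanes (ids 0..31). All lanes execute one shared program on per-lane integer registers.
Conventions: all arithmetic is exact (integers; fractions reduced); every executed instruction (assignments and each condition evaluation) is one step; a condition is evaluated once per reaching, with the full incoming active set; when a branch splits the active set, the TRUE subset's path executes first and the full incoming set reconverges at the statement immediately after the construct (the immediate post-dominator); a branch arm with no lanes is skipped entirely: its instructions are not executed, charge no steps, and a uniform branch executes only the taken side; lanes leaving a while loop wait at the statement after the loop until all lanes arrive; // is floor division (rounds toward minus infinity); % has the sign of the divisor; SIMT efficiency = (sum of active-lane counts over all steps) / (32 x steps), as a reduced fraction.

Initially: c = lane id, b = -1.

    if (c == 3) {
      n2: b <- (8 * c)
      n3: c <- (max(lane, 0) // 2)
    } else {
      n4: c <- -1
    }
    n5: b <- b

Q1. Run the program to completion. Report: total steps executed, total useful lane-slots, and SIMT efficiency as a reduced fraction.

Answer: 5 steps, 97 useful, 97/160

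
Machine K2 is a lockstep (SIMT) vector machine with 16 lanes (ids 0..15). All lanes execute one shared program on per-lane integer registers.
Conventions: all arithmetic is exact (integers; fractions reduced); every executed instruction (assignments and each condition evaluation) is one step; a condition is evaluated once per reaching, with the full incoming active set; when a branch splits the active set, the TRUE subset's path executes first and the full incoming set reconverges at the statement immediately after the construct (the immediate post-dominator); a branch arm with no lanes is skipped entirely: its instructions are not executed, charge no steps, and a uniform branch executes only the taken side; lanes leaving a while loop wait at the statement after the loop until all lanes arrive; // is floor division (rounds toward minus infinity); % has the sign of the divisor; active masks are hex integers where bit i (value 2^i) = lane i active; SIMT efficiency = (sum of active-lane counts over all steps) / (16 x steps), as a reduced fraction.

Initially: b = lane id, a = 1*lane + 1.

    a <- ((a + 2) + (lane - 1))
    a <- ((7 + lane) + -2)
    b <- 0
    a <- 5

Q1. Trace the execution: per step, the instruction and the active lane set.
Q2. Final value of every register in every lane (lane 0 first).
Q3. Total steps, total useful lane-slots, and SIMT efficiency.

step 0: a <- ((a + 2) + (lane - 1))  0xffff
step 1: a <- ((7 + lane) + -2)       0xffff
step 2: b <- 0                       0xffff
step 3: a <- 5                       0xffff

Answer: 4 steps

b: 0,0,0,0,0,0,0,0,0,0,0,0,0,0,0,0
a: 5,5,5,5,5,5,5,5,5,5,5,5,5,5,5,5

steps = 4; useful = 64; efficiency = 64/64 = 1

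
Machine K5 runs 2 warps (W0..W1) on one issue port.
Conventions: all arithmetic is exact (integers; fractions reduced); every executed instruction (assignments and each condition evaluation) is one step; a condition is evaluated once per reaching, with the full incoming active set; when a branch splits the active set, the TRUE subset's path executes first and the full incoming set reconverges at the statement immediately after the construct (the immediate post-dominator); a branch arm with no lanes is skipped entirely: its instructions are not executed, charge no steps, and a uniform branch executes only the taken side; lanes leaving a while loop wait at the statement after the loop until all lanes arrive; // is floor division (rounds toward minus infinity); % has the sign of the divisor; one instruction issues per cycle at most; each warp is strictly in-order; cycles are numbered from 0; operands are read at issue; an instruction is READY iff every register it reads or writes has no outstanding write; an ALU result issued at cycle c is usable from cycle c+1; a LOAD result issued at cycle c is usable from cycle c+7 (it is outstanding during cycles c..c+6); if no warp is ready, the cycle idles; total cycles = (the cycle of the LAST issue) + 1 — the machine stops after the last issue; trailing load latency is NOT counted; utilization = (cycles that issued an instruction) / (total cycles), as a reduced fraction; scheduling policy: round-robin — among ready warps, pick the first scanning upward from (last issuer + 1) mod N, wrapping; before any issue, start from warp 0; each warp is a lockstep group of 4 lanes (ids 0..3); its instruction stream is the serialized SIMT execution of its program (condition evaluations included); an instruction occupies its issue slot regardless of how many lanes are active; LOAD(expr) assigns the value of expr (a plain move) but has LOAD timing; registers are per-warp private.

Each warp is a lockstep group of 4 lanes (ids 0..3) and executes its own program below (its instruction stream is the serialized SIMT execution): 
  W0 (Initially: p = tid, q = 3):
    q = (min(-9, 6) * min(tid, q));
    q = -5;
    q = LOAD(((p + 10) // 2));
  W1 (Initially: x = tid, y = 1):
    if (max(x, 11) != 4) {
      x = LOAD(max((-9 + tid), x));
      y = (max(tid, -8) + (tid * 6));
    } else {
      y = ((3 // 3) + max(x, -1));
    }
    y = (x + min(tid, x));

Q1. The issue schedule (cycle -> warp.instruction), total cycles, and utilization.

cycle 0: W0.I0
cycle 1: W1.I0
cycle 2: W0.I1
cycle 3: W1.I1
cycle 4: W0.I2
cycle 5: W1.I2
cycle 6: idle
cycle 7: idle
cycle 8: idle
cycle 9: idle
cycle 10: W1.I3

Answer: 11 cycles, utilization 7/11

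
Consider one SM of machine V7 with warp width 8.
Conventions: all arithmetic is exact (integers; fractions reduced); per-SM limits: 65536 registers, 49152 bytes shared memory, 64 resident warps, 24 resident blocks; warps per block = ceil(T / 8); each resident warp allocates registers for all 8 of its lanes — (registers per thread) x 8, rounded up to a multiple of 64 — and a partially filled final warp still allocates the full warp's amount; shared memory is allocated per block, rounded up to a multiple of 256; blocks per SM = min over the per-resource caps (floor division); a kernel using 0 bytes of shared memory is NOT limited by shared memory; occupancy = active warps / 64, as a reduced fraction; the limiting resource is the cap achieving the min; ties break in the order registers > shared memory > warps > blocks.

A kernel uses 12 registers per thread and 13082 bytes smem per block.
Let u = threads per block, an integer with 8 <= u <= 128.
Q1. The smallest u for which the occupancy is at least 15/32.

Answer: u = 73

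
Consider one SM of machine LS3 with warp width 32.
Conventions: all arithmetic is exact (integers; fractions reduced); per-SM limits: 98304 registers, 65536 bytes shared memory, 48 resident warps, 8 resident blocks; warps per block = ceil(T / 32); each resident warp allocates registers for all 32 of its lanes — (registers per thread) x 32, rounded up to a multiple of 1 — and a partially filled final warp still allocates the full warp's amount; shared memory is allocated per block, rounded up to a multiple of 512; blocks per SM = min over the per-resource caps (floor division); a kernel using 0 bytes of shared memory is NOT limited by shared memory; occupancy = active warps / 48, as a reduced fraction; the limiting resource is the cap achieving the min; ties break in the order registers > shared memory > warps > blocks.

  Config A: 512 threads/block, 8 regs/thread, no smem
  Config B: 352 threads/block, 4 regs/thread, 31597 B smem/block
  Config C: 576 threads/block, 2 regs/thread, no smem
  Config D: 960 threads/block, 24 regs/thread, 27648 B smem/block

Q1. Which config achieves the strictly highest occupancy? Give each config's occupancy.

occupancies: A 1, B 11/24, C 3/4, D 5/8

Answer: A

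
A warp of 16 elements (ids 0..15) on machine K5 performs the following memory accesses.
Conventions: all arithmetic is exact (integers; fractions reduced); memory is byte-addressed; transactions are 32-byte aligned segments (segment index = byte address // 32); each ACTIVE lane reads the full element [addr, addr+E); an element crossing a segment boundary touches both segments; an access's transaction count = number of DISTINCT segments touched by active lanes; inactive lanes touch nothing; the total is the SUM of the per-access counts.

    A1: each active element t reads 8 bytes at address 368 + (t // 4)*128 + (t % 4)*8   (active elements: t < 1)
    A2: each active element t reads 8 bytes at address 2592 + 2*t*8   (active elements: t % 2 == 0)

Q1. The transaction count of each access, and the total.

A1: 1 transaction
A2: 8 transactions

Answer: 1,8; total 9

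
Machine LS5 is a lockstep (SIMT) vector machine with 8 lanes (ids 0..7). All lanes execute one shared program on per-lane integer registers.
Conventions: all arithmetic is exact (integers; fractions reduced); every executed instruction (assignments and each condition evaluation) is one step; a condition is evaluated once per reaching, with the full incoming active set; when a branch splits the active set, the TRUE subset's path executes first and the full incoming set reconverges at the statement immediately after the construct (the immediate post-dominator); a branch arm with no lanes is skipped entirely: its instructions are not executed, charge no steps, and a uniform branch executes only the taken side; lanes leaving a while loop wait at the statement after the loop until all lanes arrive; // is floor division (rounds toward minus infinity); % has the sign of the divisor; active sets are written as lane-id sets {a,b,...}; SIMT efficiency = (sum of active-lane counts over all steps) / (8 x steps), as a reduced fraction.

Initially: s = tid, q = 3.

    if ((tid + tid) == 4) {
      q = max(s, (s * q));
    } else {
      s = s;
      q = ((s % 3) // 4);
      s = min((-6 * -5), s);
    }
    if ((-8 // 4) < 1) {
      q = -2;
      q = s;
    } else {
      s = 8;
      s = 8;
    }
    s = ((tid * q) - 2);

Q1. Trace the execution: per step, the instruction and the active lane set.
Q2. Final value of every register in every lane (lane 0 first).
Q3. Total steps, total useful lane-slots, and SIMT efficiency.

step 0: eval ((tid + tid) == 4)      {0,1,2,3,4,5,6,7}
step 1: q <- max(s, (s * q))         {2}
step 2: s <- s                       {0,1,3,4,5,6,7}
step 3: q <- ((s % 3) // 4)          {0,1,3,4,5,6,7}
step 4: s <- min((-6 * -5), s)       {0,1,3,4,5,6,7}
step 5: eval ((-8 // 4) < 1)         {0,1,2,3,4,5,6,7}
step 6: q <- -2                      {0,1,2,3,4,5,6,7}
step 7: q <- s                       {0,1,2,3,4,5,6,7}
step 8: s <- ((tid * q) - 2)         {0,1,2,3,4,5,6,7}

Answer: 9 steps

s: -2,-1,2,7,14,23,34,47
q: 0,1,2,3,4,5,6,7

steps = 9; useful = 62; efficiency = 62/72 = 31/36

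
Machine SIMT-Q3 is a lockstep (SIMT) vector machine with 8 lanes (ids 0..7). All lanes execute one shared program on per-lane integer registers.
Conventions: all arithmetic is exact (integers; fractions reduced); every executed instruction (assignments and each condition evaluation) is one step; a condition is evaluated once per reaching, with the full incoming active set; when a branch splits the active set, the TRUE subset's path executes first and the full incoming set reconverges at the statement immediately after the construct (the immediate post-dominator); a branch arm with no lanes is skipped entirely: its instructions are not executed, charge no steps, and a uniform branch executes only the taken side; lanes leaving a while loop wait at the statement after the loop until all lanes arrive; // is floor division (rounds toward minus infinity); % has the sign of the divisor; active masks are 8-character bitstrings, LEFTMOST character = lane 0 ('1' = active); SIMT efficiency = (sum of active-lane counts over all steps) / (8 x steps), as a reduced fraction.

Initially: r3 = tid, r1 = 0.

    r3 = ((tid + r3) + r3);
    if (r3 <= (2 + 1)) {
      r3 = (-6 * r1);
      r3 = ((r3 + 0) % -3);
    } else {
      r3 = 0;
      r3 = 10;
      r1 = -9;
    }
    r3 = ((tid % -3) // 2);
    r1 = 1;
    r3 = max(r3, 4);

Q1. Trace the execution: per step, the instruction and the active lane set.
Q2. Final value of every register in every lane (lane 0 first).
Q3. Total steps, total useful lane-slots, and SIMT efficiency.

step 0: r3 <- ((tid + r3) + r3)      11111111
step 1: eval (r3 <= (2 + 1))         11111111
step 2: r3 <- (-6 * r1)              11000000
step 3: r3 <- ((r3 + 0) % -3)        11000000
step 4: r3 <- 0                      00111111
step 5: r3 <- 10                     00111111
step 6: r1 <- -9                     00111111
step 7: r3 <- ((tid % -3) // 2)      11111111
step 8: r1 <- 1                      11111111
step 9: r3 <- max(r3, 4)             11111111

Answer: 10 steps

r3: 4,4,4,4,4,4,4,4
r1: 1,1,1,1,1,1,1,1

steps = 10; useful = 62; efficiency = 62/80 = 31/40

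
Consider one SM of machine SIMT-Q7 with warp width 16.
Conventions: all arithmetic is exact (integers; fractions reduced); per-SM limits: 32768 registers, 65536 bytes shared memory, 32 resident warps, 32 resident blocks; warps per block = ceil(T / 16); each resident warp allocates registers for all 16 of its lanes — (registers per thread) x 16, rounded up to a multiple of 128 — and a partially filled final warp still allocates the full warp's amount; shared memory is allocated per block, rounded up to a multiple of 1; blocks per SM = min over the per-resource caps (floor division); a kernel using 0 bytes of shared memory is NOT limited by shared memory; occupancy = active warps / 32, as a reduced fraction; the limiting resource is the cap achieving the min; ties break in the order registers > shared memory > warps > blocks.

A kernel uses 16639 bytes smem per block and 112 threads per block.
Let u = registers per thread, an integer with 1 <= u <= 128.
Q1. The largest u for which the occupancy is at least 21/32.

Answer: u = 96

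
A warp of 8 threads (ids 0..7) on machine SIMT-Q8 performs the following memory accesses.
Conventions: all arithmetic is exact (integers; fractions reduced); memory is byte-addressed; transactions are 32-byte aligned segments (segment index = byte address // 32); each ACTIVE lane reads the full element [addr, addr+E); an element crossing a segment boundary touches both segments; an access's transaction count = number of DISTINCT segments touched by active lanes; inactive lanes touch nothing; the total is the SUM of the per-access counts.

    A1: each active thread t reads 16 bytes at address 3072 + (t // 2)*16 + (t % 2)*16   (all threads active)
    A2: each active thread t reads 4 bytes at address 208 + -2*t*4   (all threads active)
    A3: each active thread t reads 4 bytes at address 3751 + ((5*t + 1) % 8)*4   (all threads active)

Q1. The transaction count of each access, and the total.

A1: 3 transactions
A2: 3 transactions
A3: 2 transactions

Answer: 3,3,2; total 8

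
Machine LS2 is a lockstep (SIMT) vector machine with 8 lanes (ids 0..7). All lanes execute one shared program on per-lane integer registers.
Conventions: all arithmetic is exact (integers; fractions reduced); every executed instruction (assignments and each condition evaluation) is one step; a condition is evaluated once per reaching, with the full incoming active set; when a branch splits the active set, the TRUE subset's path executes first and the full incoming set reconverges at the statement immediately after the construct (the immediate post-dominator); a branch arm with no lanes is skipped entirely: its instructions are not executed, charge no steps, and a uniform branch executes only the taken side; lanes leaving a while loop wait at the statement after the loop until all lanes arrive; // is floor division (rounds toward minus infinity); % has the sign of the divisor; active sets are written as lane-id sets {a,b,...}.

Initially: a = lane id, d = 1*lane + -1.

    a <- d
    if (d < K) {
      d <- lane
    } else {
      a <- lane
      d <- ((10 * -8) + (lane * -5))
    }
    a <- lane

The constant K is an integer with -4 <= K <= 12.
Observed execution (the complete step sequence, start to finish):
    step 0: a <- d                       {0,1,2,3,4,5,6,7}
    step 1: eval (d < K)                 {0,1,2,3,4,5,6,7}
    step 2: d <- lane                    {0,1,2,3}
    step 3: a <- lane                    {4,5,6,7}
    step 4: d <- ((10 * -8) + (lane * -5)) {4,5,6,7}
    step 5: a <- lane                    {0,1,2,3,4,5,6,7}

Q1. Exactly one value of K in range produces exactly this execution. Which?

Answer: K = 3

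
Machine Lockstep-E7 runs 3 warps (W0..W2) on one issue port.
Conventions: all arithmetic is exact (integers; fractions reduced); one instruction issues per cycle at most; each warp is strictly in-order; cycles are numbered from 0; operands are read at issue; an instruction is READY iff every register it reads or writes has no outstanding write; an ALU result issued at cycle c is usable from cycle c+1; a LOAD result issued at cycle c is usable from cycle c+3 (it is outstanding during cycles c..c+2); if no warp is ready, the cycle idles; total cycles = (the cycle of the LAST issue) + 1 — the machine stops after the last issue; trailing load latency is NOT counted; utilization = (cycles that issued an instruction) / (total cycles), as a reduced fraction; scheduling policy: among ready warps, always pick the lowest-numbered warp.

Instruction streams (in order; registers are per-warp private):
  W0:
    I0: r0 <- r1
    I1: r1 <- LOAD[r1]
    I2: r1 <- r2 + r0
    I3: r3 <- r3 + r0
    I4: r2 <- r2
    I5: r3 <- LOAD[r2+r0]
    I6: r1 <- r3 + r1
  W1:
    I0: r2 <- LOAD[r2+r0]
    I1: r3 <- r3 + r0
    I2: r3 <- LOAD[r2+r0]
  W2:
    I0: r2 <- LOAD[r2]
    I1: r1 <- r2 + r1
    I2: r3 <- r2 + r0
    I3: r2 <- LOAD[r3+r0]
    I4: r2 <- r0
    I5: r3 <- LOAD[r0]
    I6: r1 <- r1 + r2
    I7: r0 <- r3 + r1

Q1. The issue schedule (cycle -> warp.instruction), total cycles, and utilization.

cycle 0: W0.I0
cycle 1: W0.I1
cycle 2: W1.I0
cycle 3: W1.I1
cycle 4: W0.I2
cycle 5: W0.I3
cycle 6: W0.I4
cycle 7: W0.I5
cycle 8: W1.I2
cycle 9: W2.I0
cycle 10: W0.I6
cycle 11: idle
cycle 12: W2.I1
cycle 13: W2.I2
cycle 14: W2.I3
cycle 15: idle
cycle 16: idle
cycle 17: W2.I4
cycle 18: W2.I5
cycle 19: W2.I6
cycle 20: idle
cycle 21: W2.I7

Answer: 22 cycles, utilization 9/11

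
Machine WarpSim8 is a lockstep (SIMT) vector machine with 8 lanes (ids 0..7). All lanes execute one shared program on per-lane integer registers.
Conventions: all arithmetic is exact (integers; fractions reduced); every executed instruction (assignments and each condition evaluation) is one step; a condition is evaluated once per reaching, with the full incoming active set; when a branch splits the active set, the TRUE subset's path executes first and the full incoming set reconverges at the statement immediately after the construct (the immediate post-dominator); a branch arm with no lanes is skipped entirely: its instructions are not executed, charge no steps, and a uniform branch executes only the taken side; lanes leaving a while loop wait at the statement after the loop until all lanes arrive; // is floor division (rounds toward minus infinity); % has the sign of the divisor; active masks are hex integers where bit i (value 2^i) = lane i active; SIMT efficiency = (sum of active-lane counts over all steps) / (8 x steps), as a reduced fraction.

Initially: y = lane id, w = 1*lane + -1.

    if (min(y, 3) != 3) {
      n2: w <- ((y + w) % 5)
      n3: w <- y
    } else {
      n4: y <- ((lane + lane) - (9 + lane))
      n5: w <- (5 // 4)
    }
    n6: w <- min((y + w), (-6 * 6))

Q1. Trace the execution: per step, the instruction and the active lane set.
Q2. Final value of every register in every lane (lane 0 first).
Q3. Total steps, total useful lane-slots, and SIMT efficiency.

step 0: eval (min(y, 3) != 3)        0xff
step 1: w <- ((y + w) % 5)           0x07
step 2: w <- y                       0x07
step 3: y <- ((lane + lane) - (9 + lane)) 0xf8
step 4: w <- (5 // 4)                0xf8
step 5: w <- min((y + w), (-6 * 6))  0xff

Answer: 6 steps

y: 0,1,2,-6,-5,-4,-3,-2
w: -36,-36,-36,-36,-36,-36,-36,-36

steps = 6; useful = 32; efficiency = 32/48 = 2/3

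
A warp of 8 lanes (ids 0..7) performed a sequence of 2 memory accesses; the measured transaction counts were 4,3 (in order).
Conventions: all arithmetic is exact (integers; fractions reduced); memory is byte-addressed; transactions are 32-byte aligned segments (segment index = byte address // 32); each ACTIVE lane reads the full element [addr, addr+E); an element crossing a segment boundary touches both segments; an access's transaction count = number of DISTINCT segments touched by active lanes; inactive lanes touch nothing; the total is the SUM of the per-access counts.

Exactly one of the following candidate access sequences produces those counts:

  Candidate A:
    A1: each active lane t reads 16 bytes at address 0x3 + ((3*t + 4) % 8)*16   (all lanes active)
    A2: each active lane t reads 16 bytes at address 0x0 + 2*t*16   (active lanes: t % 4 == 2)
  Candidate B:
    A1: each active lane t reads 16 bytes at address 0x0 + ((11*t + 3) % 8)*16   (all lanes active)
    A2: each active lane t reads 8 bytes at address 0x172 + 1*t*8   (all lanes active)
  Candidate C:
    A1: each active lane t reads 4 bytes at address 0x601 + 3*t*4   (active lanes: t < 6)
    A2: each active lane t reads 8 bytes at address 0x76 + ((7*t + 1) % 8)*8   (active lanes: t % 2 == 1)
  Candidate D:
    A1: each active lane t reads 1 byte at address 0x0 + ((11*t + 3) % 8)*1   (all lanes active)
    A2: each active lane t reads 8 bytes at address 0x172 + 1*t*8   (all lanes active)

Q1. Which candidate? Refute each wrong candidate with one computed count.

A: A1 gives 5 transactions, not 4
C: A1 gives 3 transactions, not 4
D: A1 gives 1 transaction, not 4
B: all counts match (4,3)

Answer: B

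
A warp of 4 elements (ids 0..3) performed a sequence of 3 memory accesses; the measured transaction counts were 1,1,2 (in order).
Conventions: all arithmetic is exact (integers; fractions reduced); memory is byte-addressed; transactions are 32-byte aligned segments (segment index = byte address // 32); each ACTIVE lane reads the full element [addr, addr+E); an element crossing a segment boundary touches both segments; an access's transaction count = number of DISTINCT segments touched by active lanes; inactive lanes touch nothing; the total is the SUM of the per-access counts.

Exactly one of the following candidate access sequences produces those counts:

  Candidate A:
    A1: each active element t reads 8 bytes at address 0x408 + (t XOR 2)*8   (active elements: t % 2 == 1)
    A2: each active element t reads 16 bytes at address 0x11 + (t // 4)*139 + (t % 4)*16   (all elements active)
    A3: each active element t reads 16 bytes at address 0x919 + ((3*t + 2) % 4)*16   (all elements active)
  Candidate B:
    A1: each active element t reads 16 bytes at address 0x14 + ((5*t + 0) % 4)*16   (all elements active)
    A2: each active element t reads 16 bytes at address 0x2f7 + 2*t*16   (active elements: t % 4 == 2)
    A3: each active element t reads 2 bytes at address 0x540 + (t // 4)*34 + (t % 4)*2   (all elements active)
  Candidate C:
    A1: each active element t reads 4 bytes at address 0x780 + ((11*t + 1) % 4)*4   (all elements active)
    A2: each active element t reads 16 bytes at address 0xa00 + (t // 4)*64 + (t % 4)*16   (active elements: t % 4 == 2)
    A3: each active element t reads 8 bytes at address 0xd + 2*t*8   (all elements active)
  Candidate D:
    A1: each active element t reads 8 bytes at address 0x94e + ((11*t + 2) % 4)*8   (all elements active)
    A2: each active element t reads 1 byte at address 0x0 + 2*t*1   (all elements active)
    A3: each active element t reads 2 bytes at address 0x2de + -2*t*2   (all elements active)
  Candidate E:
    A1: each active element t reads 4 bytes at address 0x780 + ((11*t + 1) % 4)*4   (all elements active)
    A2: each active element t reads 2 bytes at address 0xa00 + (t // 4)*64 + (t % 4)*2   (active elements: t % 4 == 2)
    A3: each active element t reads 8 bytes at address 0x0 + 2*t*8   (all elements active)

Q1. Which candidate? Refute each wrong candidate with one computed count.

A: A1 gives 2 transactions, not 1
B: A1 gives 3 transactions, not 1
C: A3 gives 3 transactions, not 2
D: A1 gives 2 transactions, not 1
E: all counts match (1,1,2)

Answer: E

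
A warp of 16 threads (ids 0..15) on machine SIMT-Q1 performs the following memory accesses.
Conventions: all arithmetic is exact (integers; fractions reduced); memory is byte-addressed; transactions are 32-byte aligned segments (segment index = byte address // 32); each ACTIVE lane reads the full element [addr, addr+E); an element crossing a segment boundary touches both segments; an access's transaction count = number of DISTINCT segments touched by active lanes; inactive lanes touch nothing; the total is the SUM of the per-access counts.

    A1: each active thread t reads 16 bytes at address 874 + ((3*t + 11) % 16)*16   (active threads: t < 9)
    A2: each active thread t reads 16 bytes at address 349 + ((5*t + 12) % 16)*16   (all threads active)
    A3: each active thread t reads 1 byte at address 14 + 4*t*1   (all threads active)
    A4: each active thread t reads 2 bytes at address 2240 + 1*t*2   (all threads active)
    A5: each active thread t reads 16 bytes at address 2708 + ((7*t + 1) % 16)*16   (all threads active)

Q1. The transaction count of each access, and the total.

A1: 8 transactions
A2: 9 transactions
A3: 3 transactions
A4: 1 transaction
A5: 9 transactions

Answer: 8,9,3,1,9; total 30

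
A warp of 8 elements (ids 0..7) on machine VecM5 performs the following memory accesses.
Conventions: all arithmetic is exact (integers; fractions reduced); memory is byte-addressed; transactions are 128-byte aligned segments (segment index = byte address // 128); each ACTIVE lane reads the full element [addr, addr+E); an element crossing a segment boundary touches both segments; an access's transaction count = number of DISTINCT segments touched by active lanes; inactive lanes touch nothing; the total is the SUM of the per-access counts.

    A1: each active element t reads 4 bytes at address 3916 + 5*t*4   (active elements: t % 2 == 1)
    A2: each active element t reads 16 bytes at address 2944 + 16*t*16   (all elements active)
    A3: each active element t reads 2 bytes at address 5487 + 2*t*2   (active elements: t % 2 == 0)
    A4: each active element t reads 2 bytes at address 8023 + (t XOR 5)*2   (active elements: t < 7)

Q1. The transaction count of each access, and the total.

A1: 2 transactions
A2: 8 transactions
A3: 2 transactions
A4: 1 transaction

Answer: 2,8,2,1; total 13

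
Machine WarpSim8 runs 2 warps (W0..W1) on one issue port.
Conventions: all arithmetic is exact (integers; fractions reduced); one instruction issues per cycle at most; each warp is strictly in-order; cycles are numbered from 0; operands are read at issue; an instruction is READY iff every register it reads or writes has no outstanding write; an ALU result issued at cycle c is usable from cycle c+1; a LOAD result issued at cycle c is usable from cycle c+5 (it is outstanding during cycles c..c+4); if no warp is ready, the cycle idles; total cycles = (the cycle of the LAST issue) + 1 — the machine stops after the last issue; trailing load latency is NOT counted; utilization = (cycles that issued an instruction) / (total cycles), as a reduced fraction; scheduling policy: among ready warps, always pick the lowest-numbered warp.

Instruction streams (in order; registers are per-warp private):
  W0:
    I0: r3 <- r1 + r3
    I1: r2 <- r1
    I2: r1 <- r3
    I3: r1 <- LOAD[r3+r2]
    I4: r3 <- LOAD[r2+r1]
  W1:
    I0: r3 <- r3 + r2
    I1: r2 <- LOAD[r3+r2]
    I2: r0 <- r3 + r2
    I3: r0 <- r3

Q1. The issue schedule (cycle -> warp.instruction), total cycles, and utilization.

cycle 0: W0.I0
cycle 1: W0.I1
cycle 2: W0.I2
cycle 3: W0.I3
cycle 4: W1.I0
cycle 5: W1.I1
cycle 6: idle
cycle 7: idle
cycle 8: W0.I4
cycle 9: idle
cycle 10: W1.I2
cycle 11: W1.I3

Answer: 12 cycles, utilization 3/4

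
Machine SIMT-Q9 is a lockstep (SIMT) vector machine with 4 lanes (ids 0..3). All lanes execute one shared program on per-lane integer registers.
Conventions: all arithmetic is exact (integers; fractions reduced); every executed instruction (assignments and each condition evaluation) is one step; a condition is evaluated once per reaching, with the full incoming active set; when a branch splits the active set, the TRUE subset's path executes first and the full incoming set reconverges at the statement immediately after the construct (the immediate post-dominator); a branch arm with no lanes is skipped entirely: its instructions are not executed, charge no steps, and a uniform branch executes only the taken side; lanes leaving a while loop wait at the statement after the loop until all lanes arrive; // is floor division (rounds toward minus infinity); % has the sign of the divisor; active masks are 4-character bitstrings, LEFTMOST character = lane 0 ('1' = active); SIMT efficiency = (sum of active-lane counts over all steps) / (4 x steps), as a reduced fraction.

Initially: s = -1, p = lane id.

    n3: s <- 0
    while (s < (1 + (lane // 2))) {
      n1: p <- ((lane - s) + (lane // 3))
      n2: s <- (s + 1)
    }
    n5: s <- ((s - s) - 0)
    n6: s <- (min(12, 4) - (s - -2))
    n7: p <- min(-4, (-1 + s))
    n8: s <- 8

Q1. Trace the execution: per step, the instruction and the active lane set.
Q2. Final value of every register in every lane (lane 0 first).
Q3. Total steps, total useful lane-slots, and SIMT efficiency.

step 0: s <- 0                       1111
step 1: eval (s < (1 + (lane // 2))) 1111
step 2: p <- ((lane - s) + (lane // 3)) 1111
step 3: s <- (s + 1)                 1111
step 4: eval (s < (1 + (lane // 2))) 1111
step 5: p <- ((lane - s) + (lane // 3)) 0011
step 6: s <- (s + 1)                 0011
step 7: eval (s < (1 + (lane // 2))) 0011
step 8: s <- ((s - s) - 0)           1111
step 9: s <- (min(12, 4) - (s - -2)) 1111
step 10: p <- min(-4, (-1 + s))       1111
step 11: s <- 8                       1111

Answer: 12 steps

s: 8,8,8,8
p: -4,-4,-4,-4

steps = 12; useful = 42; efficiency = 42/48 = 7/8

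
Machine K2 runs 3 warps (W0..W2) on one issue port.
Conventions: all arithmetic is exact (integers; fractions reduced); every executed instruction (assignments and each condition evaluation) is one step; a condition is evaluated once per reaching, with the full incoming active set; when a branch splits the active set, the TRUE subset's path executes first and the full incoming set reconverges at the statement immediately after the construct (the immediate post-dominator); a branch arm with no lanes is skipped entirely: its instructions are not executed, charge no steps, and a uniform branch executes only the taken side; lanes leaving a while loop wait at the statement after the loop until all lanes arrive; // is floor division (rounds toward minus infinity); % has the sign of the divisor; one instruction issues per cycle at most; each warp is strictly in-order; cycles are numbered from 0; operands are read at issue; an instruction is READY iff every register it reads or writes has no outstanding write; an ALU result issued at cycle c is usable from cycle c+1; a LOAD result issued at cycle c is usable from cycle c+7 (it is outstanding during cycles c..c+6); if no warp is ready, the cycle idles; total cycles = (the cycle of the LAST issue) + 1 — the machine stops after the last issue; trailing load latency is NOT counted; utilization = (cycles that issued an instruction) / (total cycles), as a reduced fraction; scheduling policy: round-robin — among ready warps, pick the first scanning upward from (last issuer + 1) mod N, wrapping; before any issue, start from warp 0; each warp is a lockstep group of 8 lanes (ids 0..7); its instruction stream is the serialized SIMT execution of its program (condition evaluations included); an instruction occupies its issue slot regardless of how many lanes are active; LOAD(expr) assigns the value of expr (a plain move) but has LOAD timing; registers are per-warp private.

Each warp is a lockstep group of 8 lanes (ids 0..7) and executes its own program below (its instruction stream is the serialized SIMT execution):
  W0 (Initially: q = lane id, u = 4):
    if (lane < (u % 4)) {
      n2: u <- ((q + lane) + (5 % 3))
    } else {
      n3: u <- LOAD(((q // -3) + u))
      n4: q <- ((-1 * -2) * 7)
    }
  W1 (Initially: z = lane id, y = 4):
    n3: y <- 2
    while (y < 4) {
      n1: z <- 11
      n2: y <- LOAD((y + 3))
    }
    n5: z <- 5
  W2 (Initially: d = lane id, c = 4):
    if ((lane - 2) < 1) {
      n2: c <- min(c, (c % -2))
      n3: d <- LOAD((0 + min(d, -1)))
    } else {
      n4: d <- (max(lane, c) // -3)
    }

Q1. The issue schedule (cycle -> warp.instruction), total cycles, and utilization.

cycle 0: W0.I0
cycle 1: W1.I0
cycle 2: W2.I0
cycle 3: W0.I1
cycle 4: W1.I1
cycle 5: W2.I1
cycle 6: W0.I2
cycle 7: W1.I2
cycle 8: W2.I2
cycle 9: W1.I3
cycle 10: idle
cycle 11: idle
cycle 12: idle
cycle 13: idle
cycle 14: idle
cycle 15: W2.I3
cycle 16: W1.I4
cycle 17: W1.I5

Answer: 18 cycles, utilization 13/18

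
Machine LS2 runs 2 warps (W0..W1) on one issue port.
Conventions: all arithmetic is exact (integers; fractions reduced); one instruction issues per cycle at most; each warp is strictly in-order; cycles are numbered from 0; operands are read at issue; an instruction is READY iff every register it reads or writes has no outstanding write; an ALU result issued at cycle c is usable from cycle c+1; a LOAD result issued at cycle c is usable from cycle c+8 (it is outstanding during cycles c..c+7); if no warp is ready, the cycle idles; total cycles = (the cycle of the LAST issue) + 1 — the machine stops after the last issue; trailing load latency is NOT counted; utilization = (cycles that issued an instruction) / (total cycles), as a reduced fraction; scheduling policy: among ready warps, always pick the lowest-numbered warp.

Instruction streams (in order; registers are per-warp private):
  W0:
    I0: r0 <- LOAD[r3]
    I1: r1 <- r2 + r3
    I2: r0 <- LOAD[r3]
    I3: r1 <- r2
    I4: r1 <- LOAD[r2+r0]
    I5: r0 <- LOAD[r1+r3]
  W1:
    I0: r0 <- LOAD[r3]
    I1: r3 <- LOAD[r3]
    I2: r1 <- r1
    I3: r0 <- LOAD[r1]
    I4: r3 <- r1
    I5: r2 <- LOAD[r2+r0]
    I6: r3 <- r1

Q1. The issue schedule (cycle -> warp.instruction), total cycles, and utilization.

cycle 0: W0.I0
cycle 1: W0.I1
cycle 2: W1.I0
cycle 3: W1.I1
cycle 4: W1.I2
cycle 5: idle
cycle 6: idle
cycle 7: idle
cycle 8: W0.I2
cycle 9: W0.I3
cycle 10: W1.I3
cycle 11: W1.I4
cycle 12: idle
cycle 13: idle
cycle 14: idle
cycle 15: idle
cycle 16: W0.I4
cycle 17: idle
cycle 18: W1.I5
cycle 19: W1.I6
cycle 20: idle
cycle 21: idle
cycle 22: idle
cycle 23: idle
cycle 24: W0.I5

Answer: 25 cycles, utilization 13/25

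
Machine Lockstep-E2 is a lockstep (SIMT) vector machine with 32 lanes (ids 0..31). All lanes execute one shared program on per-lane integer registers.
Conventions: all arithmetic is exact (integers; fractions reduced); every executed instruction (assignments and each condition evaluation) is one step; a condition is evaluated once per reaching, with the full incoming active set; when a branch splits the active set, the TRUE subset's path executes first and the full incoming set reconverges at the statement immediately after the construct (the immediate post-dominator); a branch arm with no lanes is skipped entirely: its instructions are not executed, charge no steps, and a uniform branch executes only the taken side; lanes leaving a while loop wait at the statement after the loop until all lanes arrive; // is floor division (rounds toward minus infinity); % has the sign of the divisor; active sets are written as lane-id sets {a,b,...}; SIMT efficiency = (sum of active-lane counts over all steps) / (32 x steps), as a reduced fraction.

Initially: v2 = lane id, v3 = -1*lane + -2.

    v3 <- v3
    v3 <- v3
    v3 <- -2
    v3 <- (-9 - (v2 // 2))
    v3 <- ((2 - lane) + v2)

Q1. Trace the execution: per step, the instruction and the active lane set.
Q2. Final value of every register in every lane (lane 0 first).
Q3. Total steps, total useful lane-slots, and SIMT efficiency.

step 0: v3 <- v3                     {0,1,2,3,4,5,6,7,8,9,10,11,12,13,14,15,16,17,18,19,20,21,22,23,24,25,26,27,28,29,30,31}
step 1: v3 <- v3                     {0,1,2,3,4,5,6,7,8,9,10,11,12,13,14,15,16,17,18,19,20,21,22,23,24,25,26,27,28,29,30,31}
step 2: v3 <- -2                     {0,1,2,3,4,5,6,7,8,9,10,11,12,13,14,15,16,17,18,19,20,21,22,23,24,25,26,27,28,29,30,31}
step 3: v3 <- (-9 - (v2 // 2))       {0,1,2,3,4,5,6,7,8,9,10,11,12,13,14,15,16,17,18,19,20,21,22,23,24,25,26,27,28,29,30,31}
step 4: v3 <- ((2 - lane) + v2)      {0,1,2,3,4,5,6,7,8,9,10,11,12,13,14,15,16,17,18,19,20,21,22,23,24,25,26,27,28,29,30,31}

Answer: 5 steps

v2: 0,1,2,3,4,5,6,7,8,9,10,11,12,13,14,15,16,17,18,19,20,21,22,23,24,25,26,27,28,29,30,31
v3: 2,2,2,2,2,2,2,2,2,2,2,2,2,2,2,2,2,2,2,2,2,2,2,2,2,2,2,2,2,2,2,2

steps = 5; useful = 160; efficiency = 160/160 = 1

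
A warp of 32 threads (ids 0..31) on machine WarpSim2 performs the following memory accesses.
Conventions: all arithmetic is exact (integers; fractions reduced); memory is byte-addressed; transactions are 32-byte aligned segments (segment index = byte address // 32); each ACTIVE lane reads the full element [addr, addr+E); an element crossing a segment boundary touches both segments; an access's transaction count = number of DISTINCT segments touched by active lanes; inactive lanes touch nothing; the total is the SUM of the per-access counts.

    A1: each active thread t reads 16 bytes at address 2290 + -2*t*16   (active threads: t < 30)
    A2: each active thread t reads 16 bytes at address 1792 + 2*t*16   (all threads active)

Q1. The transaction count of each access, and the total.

A1: 31 transactions
A2: 32 transactions

Answer: 31,32; total 63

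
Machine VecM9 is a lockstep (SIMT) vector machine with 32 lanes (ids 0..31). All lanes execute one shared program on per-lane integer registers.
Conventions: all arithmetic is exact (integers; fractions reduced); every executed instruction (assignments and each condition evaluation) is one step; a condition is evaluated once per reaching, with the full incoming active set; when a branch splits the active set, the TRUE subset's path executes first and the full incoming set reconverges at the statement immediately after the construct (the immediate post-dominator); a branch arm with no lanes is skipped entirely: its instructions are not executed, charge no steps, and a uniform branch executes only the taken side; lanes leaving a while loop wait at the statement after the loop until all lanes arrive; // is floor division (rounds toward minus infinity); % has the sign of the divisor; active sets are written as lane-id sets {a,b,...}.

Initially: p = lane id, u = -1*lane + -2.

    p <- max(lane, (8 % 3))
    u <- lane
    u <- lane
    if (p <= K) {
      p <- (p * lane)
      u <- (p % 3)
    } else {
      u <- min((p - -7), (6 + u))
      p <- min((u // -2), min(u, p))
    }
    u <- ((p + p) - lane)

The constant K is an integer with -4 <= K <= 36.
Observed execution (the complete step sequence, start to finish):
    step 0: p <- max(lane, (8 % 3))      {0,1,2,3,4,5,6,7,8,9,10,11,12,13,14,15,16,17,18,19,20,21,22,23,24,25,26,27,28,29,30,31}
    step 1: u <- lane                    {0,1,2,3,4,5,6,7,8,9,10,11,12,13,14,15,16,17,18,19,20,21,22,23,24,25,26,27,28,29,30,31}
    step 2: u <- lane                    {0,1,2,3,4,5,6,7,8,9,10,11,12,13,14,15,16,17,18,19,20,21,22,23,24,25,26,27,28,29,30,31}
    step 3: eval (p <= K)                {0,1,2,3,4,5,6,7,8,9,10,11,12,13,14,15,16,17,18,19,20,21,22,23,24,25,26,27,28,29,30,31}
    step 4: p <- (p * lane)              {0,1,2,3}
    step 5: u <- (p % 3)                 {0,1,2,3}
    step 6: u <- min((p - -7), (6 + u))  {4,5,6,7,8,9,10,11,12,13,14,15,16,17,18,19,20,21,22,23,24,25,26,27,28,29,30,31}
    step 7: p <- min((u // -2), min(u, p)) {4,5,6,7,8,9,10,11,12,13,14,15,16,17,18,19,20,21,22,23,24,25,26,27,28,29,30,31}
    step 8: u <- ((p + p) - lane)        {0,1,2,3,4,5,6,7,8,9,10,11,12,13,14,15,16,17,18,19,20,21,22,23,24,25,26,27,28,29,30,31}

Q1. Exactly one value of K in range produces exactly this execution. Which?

Answer: K = 3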